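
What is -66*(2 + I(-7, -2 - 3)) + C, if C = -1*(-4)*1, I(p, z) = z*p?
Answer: -2438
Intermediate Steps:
I(p, z) = p*z
C = 4 (C = 4*1 = 4)
-66*(2 + I(-7, -2 - 3)) + C = -66*(2 - 7*(-2 - 3)) + 4 = -66*(2 - 7*(-5)) + 4 = -66*(2 + 35) + 4 = -66*37 + 4 = -2442 + 4 = -2438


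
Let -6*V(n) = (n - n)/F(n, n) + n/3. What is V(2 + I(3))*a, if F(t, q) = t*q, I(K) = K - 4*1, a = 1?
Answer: -1/18 ≈ -0.055556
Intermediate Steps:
I(K) = -4 + K (I(K) = K - 4 = -4 + K)
F(t, q) = q*t
V(n) = -n/18 (V(n) = -((n - n)/((n*n)) + n/3)/6 = -(0/(n**2) + n*(1/3))/6 = -(0/n**2 + n/3)/6 = -(0 + n/3)/6 = -n/18)
V(2 + I(3))*a = -(2 + (-4 + 3))/18*1 = -(2 - 1)/18*1 = -1/18*1*1 = -1/18*1 = -1/18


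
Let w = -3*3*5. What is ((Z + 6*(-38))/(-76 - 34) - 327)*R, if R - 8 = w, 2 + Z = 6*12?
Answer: 662522/55 ≈ 12046.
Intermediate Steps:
Z = 70 (Z = -2 + 6*12 = -2 + 72 = 70)
w = -45 (w = -9*5 = -45)
R = -37 (R = 8 - 45 = -37)
((Z + 6*(-38))/(-76 - 34) - 327)*R = ((70 + 6*(-38))/(-76 - 34) - 327)*(-37) = ((70 - 228)/(-110) - 327)*(-37) = (-158*(-1/110) - 327)*(-37) = (79/55 - 327)*(-37) = -17906/55*(-37) = 662522/55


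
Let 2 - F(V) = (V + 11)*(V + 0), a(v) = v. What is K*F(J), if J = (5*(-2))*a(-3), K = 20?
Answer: -24560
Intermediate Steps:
J = 30 (J = (5*(-2))*(-3) = -10*(-3) = 30)
F(V) = 2 - V*(11 + V) (F(V) = 2 - (V + 11)*(V + 0) = 2 - (11 + V)*V = 2 - V*(11 + V))
K*F(J) = 20*(2 - 1*30**2 - 11*30) = 20*(2 - 1*900 - 330) = 20*(2 - 900 - 330) = 20*(-1228) = -24560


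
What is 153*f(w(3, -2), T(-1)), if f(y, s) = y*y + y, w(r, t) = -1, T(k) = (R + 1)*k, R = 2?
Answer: 0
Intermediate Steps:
T(k) = 3*k (T(k) = (2 + 1)*k = 3*k)
f(y, s) = y + y**2 (f(y, s) = y**2 + y = y + y**2)
153*f(w(3, -2), T(-1)) = 153*(-(1 - 1)) = 153*(-1*0) = 153*0 = 0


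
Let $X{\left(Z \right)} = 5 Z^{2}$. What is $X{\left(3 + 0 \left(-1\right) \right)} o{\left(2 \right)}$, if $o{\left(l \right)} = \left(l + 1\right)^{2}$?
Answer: $405$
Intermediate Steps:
$o{\left(l \right)} = \left(1 + l\right)^{2}$
$X{\left(3 + 0 \left(-1\right) \right)} o{\left(2 \right)} = 5 \left(3 + 0 \left(-1\right)\right)^{2} \left(1 + 2\right)^{2} = 5 \left(3 + 0\right)^{2} \cdot 3^{2} = 5 \cdot 3^{2} \cdot 9 = 5 \cdot 9 \cdot 9 = 45 \cdot 9 = 405$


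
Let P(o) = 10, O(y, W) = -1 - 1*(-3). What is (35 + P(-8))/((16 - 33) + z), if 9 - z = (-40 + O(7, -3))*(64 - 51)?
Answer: 5/54 ≈ 0.092593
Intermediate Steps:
O(y, W) = 2 (O(y, W) = -1 + 3 = 2)
z = 503 (z = 9 - (-40 + 2)*(64 - 51) = 9 - (-38)*13 = 9 - 1*(-494) = 9 + 494 = 503)
(35 + P(-8))/((16 - 33) + z) = (35 + 10)/((16 - 33) + 503) = 45/(-17 + 503) = 45/486 = 45*(1/486) = 5/54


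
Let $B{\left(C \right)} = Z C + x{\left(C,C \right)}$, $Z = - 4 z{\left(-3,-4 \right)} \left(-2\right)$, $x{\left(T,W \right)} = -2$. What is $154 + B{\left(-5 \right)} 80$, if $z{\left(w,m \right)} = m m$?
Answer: $-51206$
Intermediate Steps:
$z{\left(w,m \right)} = m^{2}$
$Z = 128$ ($Z = - 4 \left(-4\right)^{2} \left(-2\right) = \left(-4\right) 16 \left(-2\right) = \left(-64\right) \left(-2\right) = 128$)
$B{\left(C \right)} = -2 + 128 C$ ($B{\left(C \right)} = 128 C - 2 = -2 + 128 C$)
$154 + B{\left(-5 \right)} 80 = 154 + \left(-2 + 128 \left(-5\right)\right) 80 = 154 + \left(-2 - 640\right) 80 = 154 - 51360 = -51206$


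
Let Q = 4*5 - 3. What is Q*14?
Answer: 238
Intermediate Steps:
Q = 17 (Q = 20 - 3 = 17)
Q*14 = 17*14 = 238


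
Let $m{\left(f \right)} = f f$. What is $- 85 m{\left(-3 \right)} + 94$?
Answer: $-671$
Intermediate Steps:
$m{\left(f \right)} = f^{2}$
$- 85 m{\left(-3 \right)} + 94 = - 85 \left(-3\right)^{2} + 94 = \left(-85\right) 9 + 94 = -765 + 94 = -671$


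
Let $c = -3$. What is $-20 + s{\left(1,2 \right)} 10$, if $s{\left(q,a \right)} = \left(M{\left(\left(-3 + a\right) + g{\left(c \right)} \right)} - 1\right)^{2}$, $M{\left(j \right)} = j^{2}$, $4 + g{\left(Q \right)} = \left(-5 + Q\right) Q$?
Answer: $1295980$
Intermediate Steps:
$g{\left(Q \right)} = -4 + Q \left(-5 + Q\right)$ ($g{\left(Q \right)} = -4 + \left(-5 + Q\right) Q = -4 + Q \left(-5 + Q\right)$)
$s{\left(q,a \right)} = \left(-1 + \left(17 + a\right)^{2}\right)^{2}$ ($s{\left(q,a \right)} = \left(\left(\left(-3 + a\right) - \left(-11 - 9\right)\right)^{2} - 1\right)^{2} = \left(\left(\left(-3 + a\right) + \left(-4 + 9 + 15\right)\right)^{2} - 1\right)^{2} = \left(\left(\left(-3 + a\right) + 20\right)^{2} - 1\right)^{2} = \left(\left(17 + a\right)^{2} - 1\right)^{2} = \left(-1 + \left(17 + a\right)^{2}\right)^{2}$)
$-20 + s{\left(1,2 \right)} 10 = -20 + \left(-1 + \left(17 + 2\right)^{2}\right)^{2} \cdot 10 = -20 + \left(-1 + 19^{2}\right)^{2} \cdot 10 = -20 + \left(-1 + 361\right)^{2} \cdot 10 = -20 + 360^{2} \cdot 10 = -20 + 129600 \cdot 10 = -20 + 1296000 = 1295980$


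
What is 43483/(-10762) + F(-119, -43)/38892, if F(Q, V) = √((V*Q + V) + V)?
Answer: -43483/10762 + √559/12964 ≈ -4.0386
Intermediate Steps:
F(Q, V) = √(2*V + Q*V) (F(Q, V) = √((Q*V + V) + V) = √((V + Q*V) + V) = √(2*V + Q*V))
43483/(-10762) + F(-119, -43)/38892 = 43483/(-10762) + √(-43*(2 - 119))/38892 = 43483*(-1/10762) + √(-43*(-117))*(1/38892) = -43483/10762 + √5031*(1/38892) = -43483/10762 + (3*√559)*(1/38892) = -43483/10762 + √559/12964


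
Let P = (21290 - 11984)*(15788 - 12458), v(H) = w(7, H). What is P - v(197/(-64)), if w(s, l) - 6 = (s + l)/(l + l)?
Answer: 12209656007/394 ≈ 3.0989e+7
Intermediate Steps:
w(s, l) = 6 + (l + s)/(2*l) (w(s, l) = 6 + (s + l)/(l + l) = 6 + (l + s)/((2*l)) = 6 + (l + s)*(1/(2*l)) = 6 + (l + s)/(2*l))
v(H) = (7 + 13*H)/(2*H)
P = 30988980 (P = 9306*3330 = 30988980)
P - v(197/(-64)) = 30988980 - (7 + 13*(197/(-64)))/(2*(197/(-64))) = 30988980 - (7 + 13*(197*(-1/64)))/(2*(197*(-1/64))) = 30988980 - (7 + 13*(-197/64))/(2*(-197/64)) = 30988980 - (-64)*(7 - 2561/64)/(2*197) = 30988980 - (-64)*(-2113)/(2*197*64) = 30988980 - 1*2113/394 = 30988980 - 2113/394 = 12209656007/394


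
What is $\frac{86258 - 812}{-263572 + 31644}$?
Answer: $- \frac{42723}{115964} \approx -0.36842$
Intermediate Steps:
$\frac{86258 - 812}{-263572 + 31644} = \frac{86258 - 812}{-231928} = 85446 \left(- \frac{1}{231928}\right) = - \frac{42723}{115964}$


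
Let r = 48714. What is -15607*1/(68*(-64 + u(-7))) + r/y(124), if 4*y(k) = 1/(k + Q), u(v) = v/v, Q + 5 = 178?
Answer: 247924657495/4284 ≈ 5.7872e+7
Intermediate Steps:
Q = 173 (Q = -5 + 178 = 173)
u(v) = 1
y(k) = 1/(4*(173 + k)) (y(k) = 1/(4*(k + 173)) = 1/(4*(173 + k)))
-15607*1/(68*(-64 + u(-7))) + r/y(124) = -15607*1/(68*(-64 + 1)) + 48714/((1/(4*(173 + 124)))) = -15607/(68*(-63)) + 48714/(((¼)/297)) = -15607/(-4284) + 48714/(((¼)*(1/297))) = -15607*(-1/4284) + 48714/(1/1188) = 15607/4284 + 48714*1188 = 15607/4284 + 57872232 = 247924657495/4284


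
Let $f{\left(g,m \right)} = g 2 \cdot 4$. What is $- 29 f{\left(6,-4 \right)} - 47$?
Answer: $-1439$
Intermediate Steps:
$f{\left(g,m \right)} = 8 g$ ($f{\left(g,m \right)} = 2 g 4 = 8 g$)
$- 29 f{\left(6,-4 \right)} - 47 = - 29 \cdot 8 \cdot 6 - 47 = \left(-29\right) 48 - 47 = -1392 - 47 = -1439$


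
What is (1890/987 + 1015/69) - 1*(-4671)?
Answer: 15201968/3243 ≈ 4687.6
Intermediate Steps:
(1890/987 + 1015/69) - 1*(-4671) = (1890*(1/987) + 1015*(1/69)) + 4671 = (90/47 + 1015/69) + 4671 = 53915/3243 + 4671 = 15201968/3243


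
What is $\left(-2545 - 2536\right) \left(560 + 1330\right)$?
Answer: $-9603090$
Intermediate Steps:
$\left(-2545 - 2536\right) \left(560 + 1330\right) = \left(-5081\right) 1890 = -9603090$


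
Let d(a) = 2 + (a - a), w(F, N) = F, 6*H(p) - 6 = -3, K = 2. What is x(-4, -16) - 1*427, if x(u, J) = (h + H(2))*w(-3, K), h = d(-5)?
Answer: -869/2 ≈ -434.50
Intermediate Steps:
H(p) = 1/2 (H(p) = 1 + (1/6)*(-3) = 1 - 1/2 = 1/2)
d(a) = 2 (d(a) = 2 + 0 = 2)
h = 2
x(u, J) = -15/2 (x(u, J) = (2 + 1/2)*(-3) = (5/2)*(-3) = -15/2)
x(-4, -16) - 1*427 = -15/2 - 1*427 = -15/2 - 427 = -869/2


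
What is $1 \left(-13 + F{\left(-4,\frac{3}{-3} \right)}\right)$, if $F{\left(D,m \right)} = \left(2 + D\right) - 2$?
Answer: $-17$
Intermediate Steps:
$F{\left(D,m \right)} = D$
$1 \left(-13 + F{\left(-4,\frac{3}{-3} \right)}\right) = 1 \left(-13 - 4\right) = 1 \left(-17\right) = -17$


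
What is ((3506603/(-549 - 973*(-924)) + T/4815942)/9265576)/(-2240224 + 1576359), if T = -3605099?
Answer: -1516489377581/2957402701335914549449360 ≈ -5.1278e-13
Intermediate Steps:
((3506603/(-549 - 973*(-924)) + T/4815942)/9265576)/(-2240224 + 1576359) = ((3506603/(-549 - 973*(-924)) - 3605099/4815942)/9265576)/(-2240224 + 1576359) = ((3506603/(-549 + 899052) - 3605099*1/4815942)*(1/9265576))/(-663865) = ((3506603/898503 - 3605099/4815942)*(1/9265576))*(-1/663865) = ((1516489377581/480793148314)*(1/9265576))*(-1/663865) = (1516489377581/4454825455982638864)*(-1/663865) = -1516489377581/2957402701335914549449360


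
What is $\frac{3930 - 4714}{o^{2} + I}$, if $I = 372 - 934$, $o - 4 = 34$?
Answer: $- \frac{8}{9} \approx -0.88889$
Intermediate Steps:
$o = 38$ ($o = 4 + 34 = 38$)
$I = -562$ ($I = 372 - 934 = -562$)
$\frac{3930 - 4714}{o^{2} + I} = \frac{3930 - 4714}{38^{2} - 562} = - \frac{784}{1444 - 562} = - \frac{784}{882} = \left(-784\right) \frac{1}{882} = - \frac{8}{9}$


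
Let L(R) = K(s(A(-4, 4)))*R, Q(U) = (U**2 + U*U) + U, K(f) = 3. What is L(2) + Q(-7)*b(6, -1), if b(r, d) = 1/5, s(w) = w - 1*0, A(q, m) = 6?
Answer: 121/5 ≈ 24.200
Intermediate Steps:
s(w) = w (s(w) = w + 0 = w)
Q(U) = U + 2*U**2 (Q(U) = (U**2 + U**2) + U = 2*U**2 + U = U + 2*U**2)
L(R) = 3*R
b(r, d) = 1/5
L(2) + Q(-7)*b(6, -1) = 3*2 - 7*(1 + 2*(-7))*(1/5) = 6 - 7*(1 - 14)*(1/5) = 6 - 7*(-13)*(1/5) = 6 + 91*(1/5) = 6 + 91/5 = 121/5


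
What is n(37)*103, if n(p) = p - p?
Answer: 0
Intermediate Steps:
n(p) = 0
n(37)*103 = 0*103 = 0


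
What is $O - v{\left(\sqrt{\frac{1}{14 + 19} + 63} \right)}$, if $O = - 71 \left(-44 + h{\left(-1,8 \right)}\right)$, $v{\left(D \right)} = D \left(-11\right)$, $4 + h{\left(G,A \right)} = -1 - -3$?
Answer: $3266 + \frac{4 \sqrt{4290}}{3} \approx 3353.3$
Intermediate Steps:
$h{\left(G,A \right)} = -2$ ($h{\left(G,A \right)} = -4 - -2 = -4 + \left(-1 + 3\right) = -4 + 2 = -2$)
$v{\left(D \right)} = - 11 D$
$O = 3266$ ($O = - 71 \left(-44 - 2\right) = \left(-71\right) \left(-46\right) = 3266$)
$O - v{\left(\sqrt{\frac{1}{14 + 19} + 63} \right)} = 3266 - - 11 \sqrt{\frac{1}{14 + 19} + 63} = 3266 - - 11 \sqrt{\frac{1}{33} + 63} = 3266 - - 11 \sqrt{\frac{2080}{33}} = 3266 - - 11 \frac{4 \sqrt{4290}}{33} = 3266 - - \frac{4 \sqrt{4290}}{3} = 3266 + \frac{4 \sqrt{4290}}{3}$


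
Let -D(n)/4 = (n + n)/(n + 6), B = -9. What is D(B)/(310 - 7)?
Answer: -8/101 ≈ -0.079208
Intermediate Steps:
D(n) = -8*n/(6 + n) (D(n) = -4*(n + n)/(n + 6) = -4*2*n/(6 + n) = -8*n/(6 + n))
D(B)/(310 - 7) = (-8*(-9)/(6 - 9))/(310 - 7) = -8*(-9)/(-3)/303 = -8*(-9)*(-⅓)*(1/303) = -24*1/303 = -8/101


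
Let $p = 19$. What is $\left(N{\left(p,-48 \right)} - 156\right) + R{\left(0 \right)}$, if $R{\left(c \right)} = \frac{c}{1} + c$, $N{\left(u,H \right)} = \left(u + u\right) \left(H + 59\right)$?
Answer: $262$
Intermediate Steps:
$N{\left(u,H \right)} = 2 u \left(59 + H\right)$
$R{\left(c \right)} = 2 c$ ($R{\left(c \right)} = c 1 + c = c + c = 2 c$)
$\left(N{\left(p,-48 \right)} - 156\right) + R{\left(0 \right)} = \left(2 \cdot 19 \left(59 - 48\right) - 156\right) + 2 \cdot 0 = \left(2 \cdot 19 \cdot 11 - 156\right) + 0 = \left(418 - 156\right) + 0 = 262 + 0 = 262$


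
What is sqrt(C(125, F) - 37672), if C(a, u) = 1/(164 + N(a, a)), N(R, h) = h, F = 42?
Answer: I*sqrt(10887207)/17 ≈ 194.09*I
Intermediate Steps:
C(a, u) = 1/(164 + a)
sqrt(C(125, F) - 37672) = sqrt(1/(164 + 125) - 37672) = sqrt(1/289 - 37672) = sqrt(-10887207/289) = I*sqrt(10887207)/17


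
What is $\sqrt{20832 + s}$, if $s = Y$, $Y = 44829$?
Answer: $\sqrt{65661} \approx 256.24$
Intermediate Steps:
$s = 44829$
$\sqrt{20832 + s} = \sqrt{20832 + 44829} = \sqrt{65661}$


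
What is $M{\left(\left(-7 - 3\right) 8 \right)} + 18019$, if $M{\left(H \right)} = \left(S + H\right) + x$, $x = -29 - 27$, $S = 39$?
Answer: $17922$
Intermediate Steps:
$x = -56$
$M{\left(H \right)} = -17 + H$ ($M{\left(H \right)} = \left(39 + H\right) - 56 = -17 + H$)
$M{\left(\left(-7 - 3\right) 8 \right)} + 18019 = \left(-17 + \left(-7 - 3\right) 8\right) + 18019 = \left(-17 - 80\right) + 18019 = -97 + 18019 = 17922$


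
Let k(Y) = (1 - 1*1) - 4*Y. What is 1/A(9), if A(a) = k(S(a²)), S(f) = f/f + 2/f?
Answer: -81/332 ≈ -0.24398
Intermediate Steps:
S(f) = 1 + 2/f
k(Y) = -4*Y (k(Y) = (1 - 1) - 4*Y = 0 - 4*Y = -4*Y)
A(a) = -4*(2 + a²)/a² (A(a) = -4*(2 + a²)/(a²) = -4*(2 + a²)/a²)
1/A(9) = 1/(-4 - 8/9²) = 1/(-4 - 8*1/81) = 1/(-4 - 8/81) = 1/(-332/81) = -81/332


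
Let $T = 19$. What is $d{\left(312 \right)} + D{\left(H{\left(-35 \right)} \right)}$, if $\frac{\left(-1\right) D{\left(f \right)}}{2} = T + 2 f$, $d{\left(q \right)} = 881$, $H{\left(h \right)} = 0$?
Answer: $843$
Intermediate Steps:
$D{\left(f \right)} = -38 - 4 f$ ($D{\left(f \right)} = - 2 \left(19 + 2 f\right) = -38 - 4 f$)
$d{\left(312 \right)} + D{\left(H{\left(-35 \right)} \right)} = 881 - 38 = 843$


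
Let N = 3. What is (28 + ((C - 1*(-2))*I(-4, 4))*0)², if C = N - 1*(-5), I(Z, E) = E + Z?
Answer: 784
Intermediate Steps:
C = 8 (C = 3 - 1*(-5) = 3 + 5 = 8)
(28 + ((C - 1*(-2))*I(-4, 4))*0)² = (28 + ((8 - 1*(-2))*(4 - 4))*0)² = (28 + ((8 + 2)*0)*0)² = (28 + (10*0)*0)² = (28 + 0*0)² = (28 + 0)² = 28² = 784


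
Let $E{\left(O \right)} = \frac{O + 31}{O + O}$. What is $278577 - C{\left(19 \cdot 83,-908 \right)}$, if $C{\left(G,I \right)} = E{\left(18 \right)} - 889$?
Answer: $\frac{10060727}{36} \approx 2.7946 \cdot 10^{5}$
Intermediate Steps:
$E{\left(O \right)} = \frac{31 + O}{2 O}$
$C{\left(G,I \right)} = - \frac{31955}{36}$ ($C{\left(G,I \right)} = \frac{31 + 18}{2 \cdot 18} - 889 = \frac{1}{2} \cdot \frac{1}{18} \cdot 49 - 889 = \frac{49}{36} - 889 = - \frac{31955}{36}$)
$278577 - C{\left(19 \cdot 83,-908 \right)} = 278577 - - \frac{31955}{36} = 278577 + \frac{31955}{36} = \frac{10060727}{36}$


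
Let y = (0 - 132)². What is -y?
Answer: -17424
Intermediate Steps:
y = 17424 (y = (-132)² = 17424)
-y = -1*17424 = -17424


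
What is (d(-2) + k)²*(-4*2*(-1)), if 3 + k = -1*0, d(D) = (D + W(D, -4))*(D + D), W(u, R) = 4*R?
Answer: 38088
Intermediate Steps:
d(D) = 2*D*(-16 + D) (d(D) = (D + 4*(-4))*(D + D) = (D - 16)*(2*D) = (-16 + D)*(2*D) = 2*D*(-16 + D))
k = -3 (k = -3 - 1*0 = -3 + 0 = -3)
(d(-2) + k)²*(-4*2*(-1)) = (2*(-2)*(-16 - 2) - 3)²*(-4*2*(-1)) = (2*(-2)*(-18) - 3)²*(-8*(-1)) = (72 - 3)²*8 = 69²*8 = 4761*8 = 38088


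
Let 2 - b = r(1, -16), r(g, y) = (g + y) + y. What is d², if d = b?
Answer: 1089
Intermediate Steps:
r(g, y) = g + 2*y
b = 33 (b = 2 - (1 + 2*(-16)) = 2 - (1 - 32) = 2 - 1*(-31) = 2 + 31 = 33)
d = 33
d² = 33² = 1089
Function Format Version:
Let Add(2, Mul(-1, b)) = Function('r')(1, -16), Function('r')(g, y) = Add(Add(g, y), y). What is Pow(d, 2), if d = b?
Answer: 1089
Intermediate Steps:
Function('r')(g, y) = Add(g, Mul(2, y))
b = 33 (b = Add(2, Mul(-1, Add(1, Mul(2, -16)))) = Add(2, Mul(-1, Add(1, -32))) = Add(2, Mul(-1, -31)) = Add(2, 31) = 33)
d = 33
Pow(d, 2) = Pow(33, 2) = 1089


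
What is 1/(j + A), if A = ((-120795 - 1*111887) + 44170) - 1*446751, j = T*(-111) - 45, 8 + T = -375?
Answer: -1/592795 ≈ -1.6869e-6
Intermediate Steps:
T = -383 (T = -8 - 375 = -383)
j = 42468 (j = -383*(-111) - 45 = 42513 - 45 = 42468)
A = -635263 (A = ((-120795 - 111887) + 44170) - 446751 = (-232682 + 44170) - 446751 = -188512 - 446751 = -635263)
1/(j + A) = 1/(42468 - 635263) = 1/(-592795) = -1/592795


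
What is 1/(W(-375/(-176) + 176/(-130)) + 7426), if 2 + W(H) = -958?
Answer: 1/6466 ≈ 0.00015466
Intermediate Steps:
W(H) = -960 (W(H) = -2 - 958 = -960)
1/(W(-375/(-176) + 176/(-130)) + 7426) = 1/(-960 + 7426) = 1/6466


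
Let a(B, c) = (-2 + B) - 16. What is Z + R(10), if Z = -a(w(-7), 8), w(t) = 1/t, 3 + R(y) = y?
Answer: 176/7 ≈ 25.143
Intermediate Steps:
R(y) = -3 + y
a(B, c) = -18 + B
Z = 127/7 (Z = -(-18 + 1/(-7)) = -(-18 - 1/7) = -1*(-127/7) = 127/7 ≈ 18.143)
Z + R(10) = 127/7 + (-3 + 10) = 127/7 + 7 = 176/7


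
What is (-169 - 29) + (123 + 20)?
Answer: -55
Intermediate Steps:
(-169 - 29) + (123 + 20) = -198 + 143 = -55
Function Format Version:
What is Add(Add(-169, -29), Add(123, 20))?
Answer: -55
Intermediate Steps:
Add(Add(-169, -29), Add(123, 20)) = Add(-198, 143) = -55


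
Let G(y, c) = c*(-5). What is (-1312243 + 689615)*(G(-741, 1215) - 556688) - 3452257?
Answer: 350388548907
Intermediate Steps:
G(y, c) = -5*c
(-1312243 + 689615)*(G(-741, 1215) - 556688) - 3452257 = (-1312243 + 689615)*(-5*1215 - 556688) - 3452257 = -622628*(-6075 - 556688) - 3452257 = -622628*(-562763) - 3452257 = 350392001164 - 3452257 = 350388548907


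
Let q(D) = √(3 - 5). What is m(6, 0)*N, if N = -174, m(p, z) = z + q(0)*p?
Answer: -1044*I*√2 ≈ -1476.4*I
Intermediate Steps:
q(D) = I*√2 (q(D) = √(-2) = I*√2)
m(p, z) = z + I*p*√2 (m(p, z) = z + (I*√2)*p = z + I*p*√2)
m(6, 0)*N = (0 + I*6*√2)*(-174) = (0 + 6*I*√2)*(-174) = (6*I*√2)*(-174) = -1044*I*√2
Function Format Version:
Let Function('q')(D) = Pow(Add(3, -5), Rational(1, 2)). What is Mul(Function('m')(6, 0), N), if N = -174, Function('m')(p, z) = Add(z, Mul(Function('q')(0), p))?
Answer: Mul(-1044, I, Pow(2, Rational(1, 2))) ≈ Mul(-1476.4, I)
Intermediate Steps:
Function('q')(D) = Mul(I, Pow(2, Rational(1, 2))) (Function('q')(D) = Pow(-2, Rational(1, 2)) = Mul(I, Pow(2, Rational(1, 2))))
Function('m')(p, z) = Add(z, Mul(I, p, Pow(2, Rational(1, 2)))) (Function('m')(p, z) = Add(z, Mul(Mul(I, Pow(2, Rational(1, 2))), p)) = Add(z, Mul(I, p, Pow(2, Rational(1, 2)))))
Mul(Function('m')(6, 0), N) = Mul(Add(0, Mul(I, 6, Pow(2, Rational(1, 2)))), -174) = Mul(Add(0, Mul(6, I, Pow(2, Rational(1, 2)))), -174) = Mul(Mul(6, I, Pow(2, Rational(1, 2))), -174) = Mul(-1044, I, Pow(2, Rational(1, 2)))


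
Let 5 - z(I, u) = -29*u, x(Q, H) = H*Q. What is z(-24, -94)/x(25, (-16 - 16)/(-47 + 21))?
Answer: -35373/400 ≈ -88.432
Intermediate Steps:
z(I, u) = 5 + 29*u (z(I, u) = 5 - (-29)*u = 5 + 29*u)
z(-24, -94)/x(25, (-16 - 16)/(-47 + 21)) = (5 + 29*(-94))/((((-16 - 16)/(-47 + 21))*25)) = (5 - 2726)/((-32/(-26)*25)) = -2721/(-32*(-1/26)*25) = -2721/((16/13)*25) = -2721/400/13 = -2721*13/400 = -35373/400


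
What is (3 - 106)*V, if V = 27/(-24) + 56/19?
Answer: -28531/152 ≈ -187.70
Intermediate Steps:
V = 277/152 (V = 27*(-1/24) + 56*(1/19) = -9/8 + 56/19 = 277/152 ≈ 1.8224)
(3 - 106)*V = (3 - 106)*(277/152) = -103*277/152 = -28531/152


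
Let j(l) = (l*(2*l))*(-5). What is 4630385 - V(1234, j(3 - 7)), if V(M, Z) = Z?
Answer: 4630545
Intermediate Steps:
j(l) = -10*l**2 (j(l) = (2*l**2)*(-5) = -10*l**2)
4630385 - V(1234, j(3 - 7)) = 4630385 - (-10)*(3 - 7)**2 = 4630385 - (-10)*(-4)**2 = 4630385 - (-10)*16 = 4630385 - 1*(-160) = 4630385 + 160 = 4630545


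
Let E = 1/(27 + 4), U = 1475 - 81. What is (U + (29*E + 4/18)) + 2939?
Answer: 1209230/279 ≈ 4334.2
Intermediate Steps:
U = 1394
E = 1/31 ≈ 0.032258
(U + (29*E + 4/18)) + 2939 = (1394 + (29*(1/31) + 4/18)) + 2939 = (1394 + (29/31 + 4*(1/18))) + 2939 = (1394 + (29/31 + 2/9)) + 2939 = (1394 + 323/279) + 2939 = 389249/279 + 2939 = 1209230/279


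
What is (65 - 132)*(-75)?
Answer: 5025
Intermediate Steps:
(65 - 132)*(-75) = -67*(-75) = 5025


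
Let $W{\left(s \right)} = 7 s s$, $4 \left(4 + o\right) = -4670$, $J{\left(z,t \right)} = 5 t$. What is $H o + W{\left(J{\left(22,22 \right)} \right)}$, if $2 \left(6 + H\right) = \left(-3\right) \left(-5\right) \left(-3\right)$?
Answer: $\frac{472351}{4} \approx 1.1809 \cdot 10^{5}$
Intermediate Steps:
$o = - \frac{2343}{2}$ ($o = -4 + \frac{1}{4} \left(-4670\right) = -4 - \frac{2335}{2} = - \frac{2343}{2} \approx -1171.5$)
$W{\left(s \right)} = 7 s^{2}$
$H = - \frac{57}{2}$ ($H = -6 + \frac{\left(-3\right) \left(-5\right) \left(-3\right)}{2} = -6 + \frac{15 \left(-3\right)}{2} = -6 + \frac{1}{2} \left(-45\right) = -6 - \frac{45}{2} = - \frac{57}{2} \approx -28.5$)
$H o + W{\left(J{\left(22,22 \right)} \right)} = \left(- \frac{57}{2}\right) \left(- \frac{2343}{2}\right) + 7 \left(5 \cdot 22\right)^{2} = \frac{133551}{4} + 7 \cdot 110^{2} = \frac{133551}{4} + 7 \cdot 12100 = \frac{133551}{4} + 84700 = \frac{472351}{4}$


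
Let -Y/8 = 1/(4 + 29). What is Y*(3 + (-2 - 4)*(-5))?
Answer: -8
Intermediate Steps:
Y = -8/33 (Y = -8/(4 + 29) = -8/33 ≈ -0.24242)
Y*(3 + (-2 - 4)*(-5)) = -8*(3 + (-2 - 4)*(-5))/33 = -8*(3 - 6*(-5))/33 = -8*(3 + 30)/33 = -8/33*33 = -8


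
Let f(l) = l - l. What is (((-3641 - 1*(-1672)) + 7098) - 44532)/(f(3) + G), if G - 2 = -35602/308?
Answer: 123838/357 ≈ 346.89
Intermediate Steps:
G = -2499/22 (G = 2 - 35602/308 = 2 - 35602*1/308 = 2 - 2543/22 = -2499/22 ≈ -113.59)
f(l) = 0
(((-3641 - 1*(-1672)) + 7098) - 44532)/(f(3) + G) = (((-3641 - 1*(-1672)) + 7098) - 44532)/(0 - 2499/22) = (((-3641 + 1672) + 7098) - 44532)/(-2499/22) = ((-1969 + 7098) - 44532)*(-22/2499) = (5129 - 44532)*(-22/2499) = -39403*(-22/2499) = 123838/357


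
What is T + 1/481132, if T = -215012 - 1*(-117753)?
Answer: -46794417187/481132 ≈ -97259.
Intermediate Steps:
T = -97259 (T = -215012 + 117753 = -97259)
T + 1/481132 = -97259 + 1/481132 = -46794417187/481132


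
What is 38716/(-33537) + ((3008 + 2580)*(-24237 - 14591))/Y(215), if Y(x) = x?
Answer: -7276560189908/7210455 ≈ -1.0092e+6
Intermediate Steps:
38716/(-33537) + ((3008 + 2580)*(-24237 - 14591))/Y(215) = 38716/(-33537) + ((3008 + 2580)*(-24237 - 14591))/215 = 38716*(-1/33537) + (5588*(-38828))*(1/215) = -38716/33537 - 216970864*1/215 = -38716/33537 - 216970864/215 = -7276560189908/7210455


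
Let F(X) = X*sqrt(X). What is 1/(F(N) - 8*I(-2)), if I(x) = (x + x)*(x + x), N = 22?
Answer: -16/717 - 11*sqrt(22)/2868 ≈ -0.040305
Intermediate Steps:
F(X) = X**(3/2)
I(x) = 4*x**2 (I(x) = (2*x)*(2*x) = 4*x**2)
1/(F(N) - 8*I(-2)) = 1/(22**(3/2) - 32*(-2)**2) = 1/(22*sqrt(22) - 32*4) = 1/(22*sqrt(22) - 8*16) = 1/(22*sqrt(22) - 128) = 1/(-128 + 22*sqrt(22))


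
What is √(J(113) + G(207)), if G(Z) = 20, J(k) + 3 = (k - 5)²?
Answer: √11681 ≈ 108.08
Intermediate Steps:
J(k) = -3 + (-5 + k)² (J(k) = -3 + (k - 5)² = -3 + (-5 + k)²)
√(J(113) + G(207)) = √((-3 + (-5 + 113)²) + 20) = √((-3 + 108²) + 20) = √((-3 + 11664) + 20) = √(11661 + 20) = √11681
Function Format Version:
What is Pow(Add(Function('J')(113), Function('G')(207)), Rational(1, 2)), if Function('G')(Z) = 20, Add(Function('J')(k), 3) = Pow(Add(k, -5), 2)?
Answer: Pow(11681, Rational(1, 2)) ≈ 108.08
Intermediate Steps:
Function('J')(k) = Add(-3, Pow(Add(-5, k), 2)) (Function('J')(k) = Add(-3, Pow(Add(k, -5), 2)) = Add(-3, Pow(Add(-5, k), 2)))
Pow(Add(Function('J')(113), Function('G')(207)), Rational(1, 2)) = Pow(Add(Add(-3, Pow(Add(-5, 113), 2)), 20), Rational(1, 2)) = Pow(Add(Add(-3, Pow(108, 2)), 20), Rational(1, 2)) = Pow(Add(Add(-3, 11664), 20), Rational(1, 2)) = Pow(Add(11661, 20), Rational(1, 2)) = Pow(11681, Rational(1, 2))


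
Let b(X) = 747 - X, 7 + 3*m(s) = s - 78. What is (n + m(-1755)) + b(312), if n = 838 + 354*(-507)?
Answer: -536455/3 ≈ -1.7882e+5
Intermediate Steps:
n = -178640 (n = 838 - 179478 = -178640)
m(s) = -85/3 + s/3 (m(s) = -7/3 + (s - 78)/3 = -7/3 + (-78 + s)/3 = -7/3 + (-26 + s/3) = -85/3 + s/3)
(n + m(-1755)) + b(312) = (-178640 + (-85/3 + (⅓)*(-1755))) + (747 - 1*312) = (-178640 + (-85/3 - 585)) + (747 - 312) = (-178640 - 1840/3) + 435 = -537760/3 + 435 = -536455/3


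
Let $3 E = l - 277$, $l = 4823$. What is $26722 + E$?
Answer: $\frac{84712}{3} \approx 28237.0$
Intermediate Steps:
$E = \frac{4546}{3}$ ($E = \frac{4823 - 277}{3} = \frac{1}{3} \cdot 4546 = \frac{4546}{3} \approx 1515.3$)
$26722 + E = 26722 + \frac{4546}{3} = \frac{84712}{3}$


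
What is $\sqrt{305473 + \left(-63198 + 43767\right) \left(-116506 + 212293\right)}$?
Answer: $2 i \sqrt{465232931} \approx 43139.0 i$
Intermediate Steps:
$\sqrt{305473 + \left(-63198 + 43767\right) \left(-116506 + 212293\right)} = \sqrt{305473 - 1861237197} = \sqrt{-1860931724} = 2 i \sqrt{465232931}$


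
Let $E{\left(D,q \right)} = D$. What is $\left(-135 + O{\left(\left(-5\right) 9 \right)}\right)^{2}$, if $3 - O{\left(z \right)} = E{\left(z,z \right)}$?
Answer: $7569$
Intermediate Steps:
$O{\left(z \right)} = 3 - z$
$\left(-135 + O{\left(\left(-5\right) 9 \right)}\right)^{2} = \left(-135 - \left(-3 - 45\right)\right)^{2} = \left(-135 + \left(3 - -45\right)\right)^{2} = \left(-135 + \left(3 + 45\right)\right)^{2} = \left(-135 + 48\right)^{2} = \left(-87\right)^{2} = 7569$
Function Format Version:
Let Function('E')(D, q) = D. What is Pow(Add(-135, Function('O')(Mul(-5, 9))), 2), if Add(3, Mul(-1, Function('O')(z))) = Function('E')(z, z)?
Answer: 7569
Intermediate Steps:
Function('O')(z) = Add(3, Mul(-1, z))
Pow(Add(-135, Function('O')(Mul(-5, 9))), 2) = Pow(Add(-135, Add(3, Mul(-1, Mul(-5, 9)))), 2) = Pow(Add(-135, Add(3, Mul(-1, -45))), 2) = Pow(Add(-135, Add(3, 45)), 2) = Pow(Add(-135, 48), 2) = Pow(-87, 2) = 7569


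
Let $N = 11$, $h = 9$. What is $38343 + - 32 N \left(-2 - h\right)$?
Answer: $42215$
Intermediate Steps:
$38343 + - 32 N \left(-2 - h\right) = 38343 + \left(-32\right) 11 \left(-2 - 9\right) = 38343 - 352 \left(-2 - 9\right) = 38343 - -3872 = 38343 + 3872 = 42215$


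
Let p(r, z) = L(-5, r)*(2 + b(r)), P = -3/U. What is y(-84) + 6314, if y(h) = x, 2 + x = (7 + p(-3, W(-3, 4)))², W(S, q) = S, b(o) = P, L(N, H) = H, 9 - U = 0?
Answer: 6316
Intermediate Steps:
U = 9 (U = 9 - 1*0 = 9 + 0 = 9)
P = -⅓ (P = -3/9 = -3*⅑ = -⅓ ≈ -0.33333)
b(o) = -⅓
p(r, z) = 5*r/3 (p(r, z) = r*(2 - ⅓) = r*(5/3) = 5*r/3)
x = 2 (x = -2 + (7 + (5/3)*(-3))² = -2 + (7 - 5)² = -2 + 2² = -2 + 4 = 2)
y(h) = 2
y(-84) + 6314 = 2 + 6314 = 6316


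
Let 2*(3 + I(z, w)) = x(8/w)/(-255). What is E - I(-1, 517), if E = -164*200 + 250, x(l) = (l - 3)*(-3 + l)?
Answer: -4436719711481/136317390 ≈ -32547.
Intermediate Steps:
x(l) = (-3 + l)**2 (x(l) = (-3 + l)*(-3 + l) = (-3 + l)**2)
I(z, w) = -3 - (-3 + 8/w)**2/510 (I(z, w) = -3 + ((-3 + 8/w)**2/(-255))/2 = -3 + ((-3 + 8/w)**2*(-1/255))/2 = -3 + (-(-3 + 8/w)**2/255)/2 = -3 - (-3 + 8/w)**2/510)
E = -32550 (E = -32800 + 250 = -32550)
E - I(-1, 517) = -32550 - (-64 - 1539*517**2 + 48*517)/(510*517**2) = -32550 - (-64 - 1539*267289 + 24816)/(510*267289) = -32550 - (-64 - 411357771 + 24816)/(510*267289) = -32550 - (-411333019)/(510*267289) = -32550 - 1*(-411333019/136317390) = -32550 + 411333019/136317390 = -4436719711481/136317390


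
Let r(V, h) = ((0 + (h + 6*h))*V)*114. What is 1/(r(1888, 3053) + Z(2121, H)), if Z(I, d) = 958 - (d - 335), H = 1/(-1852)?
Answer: 1852/8518689523981 ≈ 2.1740e-10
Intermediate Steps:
H = -1/1852 ≈ -0.00053996
Z(I, d) = 1293 - d (Z(I, d) = 958 - (-335 + d) = 958 + (335 - d) = 1293 - d)
r(V, h) = 798*V*h (r(V, h) = ((0 + 7*h)*V)*114 = ((7*h)*V)*114 = (7*V*h)*114 = 798*V*h)
1/(r(1888, 3053) + Z(2121, H)) = 1/(798*1888*3053 + (1293 - 1*(-1/1852))) = 1/(4599723072 + (1293 + 1/1852)) = 1/(4599723072 + 2394637/1852) = 1/(8518689523981/1852) = 1852/8518689523981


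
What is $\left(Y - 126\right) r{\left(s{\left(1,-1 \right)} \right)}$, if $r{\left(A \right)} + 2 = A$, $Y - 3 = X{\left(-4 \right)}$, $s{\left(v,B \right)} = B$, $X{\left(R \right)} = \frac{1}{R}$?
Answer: $\frac{1479}{4} \approx 369.75$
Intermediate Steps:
$Y = \frac{11}{4}$ ($Y = 3 + \frac{1}{-4} = 3 - \frac{1}{4} = \frac{11}{4} \approx 2.75$)
$r{\left(A \right)} = -2 + A$
$\left(Y - 126\right) r{\left(s{\left(1,-1 \right)} \right)} = \left(\frac{11}{4} - 126\right) \left(-2 - 1\right) = \left(- \frac{493}{4}\right) \left(-3\right) = \frac{1479}{4}$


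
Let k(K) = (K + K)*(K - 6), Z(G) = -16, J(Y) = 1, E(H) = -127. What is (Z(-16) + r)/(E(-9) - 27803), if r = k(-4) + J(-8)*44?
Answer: -18/4655 ≈ -0.0038668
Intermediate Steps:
k(K) = 2*K*(-6 + K) (k(K) = (2*K)*(-6 + K) = 2*K*(-6 + K))
r = 124 (r = 2*(-4)*(-6 - 4) + 1*44 = 2*(-4)*(-10) + 44 = 80 + 44 = 124)
(Z(-16) + r)/(E(-9) - 27803) = (-16 + 124)/(-127 - 27803) = 108/(-27930) = 108*(-1/27930) = -18/4655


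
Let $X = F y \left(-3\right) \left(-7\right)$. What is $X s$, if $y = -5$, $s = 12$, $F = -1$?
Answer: $1260$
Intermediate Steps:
$X = 105$ ($X = - \left(-5\right) \left(-3\right) \left(-7\right) = \left(-1\right) 15 \left(-7\right) = \left(-15\right) \left(-7\right) = 105$)
$X s = 105 \cdot 12 = 1260$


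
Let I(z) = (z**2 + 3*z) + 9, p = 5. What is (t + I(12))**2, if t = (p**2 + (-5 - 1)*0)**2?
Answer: 662596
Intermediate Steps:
I(z) = 9 + z**2 + 3*z
t = 625 (t = (5**2 + (-5 - 1)*0)**2 = (25 - 6*0)**2 = (25 + 0)**2 = 25**2 = 625)
(t + I(12))**2 = (625 + (9 + 12**2 + 3*12))**2 = (625 + (9 + 144 + 36))**2 = (625 + 189)**2 = 814**2 = 662596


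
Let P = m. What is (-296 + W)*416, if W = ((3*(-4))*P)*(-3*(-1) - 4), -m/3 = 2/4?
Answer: -130624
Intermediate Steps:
m = -3/2 (m = -6/4 = -3*½ = -3/2 ≈ -1.5000)
P = -3/2 ≈ -1.5000
W = -18 (W = ((3*(-4))*(-3/2))*(-3*(-1) - 4) = (-12*(-3/2))*(3 - 4) = 18*(-1) = -18)
(-296 + W)*416 = (-296 - 18)*416 = -314*416 = -130624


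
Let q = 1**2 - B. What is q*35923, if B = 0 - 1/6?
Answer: 251461/6 ≈ 41910.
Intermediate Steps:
B = -1/6 (B = 0 - 1*1/6 = 0 - 1/6 = -1/6 ≈ -0.16667)
q = 7/6 (q = 1**2 - 1*(-1/6) = 1 + 1/6 = 7/6 ≈ 1.1667)
q*35923 = (7/6)*35923 = 251461/6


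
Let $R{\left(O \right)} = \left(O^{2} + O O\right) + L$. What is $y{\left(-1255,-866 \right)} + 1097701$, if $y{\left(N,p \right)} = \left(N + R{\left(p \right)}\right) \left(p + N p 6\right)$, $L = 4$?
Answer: $9771441665055$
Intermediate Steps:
$R{\left(O \right)} = 4 + 2 O^{2}$ ($R{\left(O \right)} = \left(O^{2} + O O\right) + 4 = \left(O^{2} + O^{2}\right) + 4 = 2 O^{2} + 4 = 4 + 2 O^{2}$)
$y{\left(N,p \right)} = \left(p + 6 N p\right) \left(4 + N + 2 p^{2}\right)$ ($y{\left(N,p \right)} = \left(N + \left(4 + 2 p^{2}\right)\right) \left(p + N p 6\right) = \left(4 + N + 2 p^{2}\right) \left(p + 6 N p\right) = \left(p + 6 N p\right) \left(4 + N + 2 p^{2}\right)$)
$y{\left(-1255,-866 \right)} + 1097701 = - 866 \left(4 - 1255 + 2 \left(-866\right)^{2} + 6 \left(-1255\right)^{2} + 12 \left(-1255\right) \left(2 + \left(-866\right)^{2}\right)\right) + 1097701 = - 866 \left(4 - 1255 + 2 \cdot 749956 + 6 \cdot 1575025 + 12 \left(-1255\right) \left(2 + 749956\right)\right) + 1097701 = - 866 \left(4 - 1255 + 1499912 + 9450150 + 12 \left(-1255\right) 749958\right) + 1097701 = - 866 \left(4 - 1255 + 1499912 + 9450150 - 11294367480\right) + 1097701 = \left(-866\right) \left(-11283418669\right) + 1097701 = 9771440567354 + 1097701 = 9771441665055$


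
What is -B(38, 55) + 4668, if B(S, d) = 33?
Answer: 4635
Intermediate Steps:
-B(38, 55) + 4668 = -1*33 + 4668 = -33 + 4668 = 4635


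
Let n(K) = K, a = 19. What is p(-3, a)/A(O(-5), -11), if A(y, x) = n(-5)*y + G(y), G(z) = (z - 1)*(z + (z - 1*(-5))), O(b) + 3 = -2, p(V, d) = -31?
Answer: -31/55 ≈ -0.56364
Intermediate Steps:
O(b) = -5 (O(b) = -3 - 2 = -5)
G(z) = (-1 + z)*(5 + 2*z) (G(z) = (-1 + z)*(z + (z + 5)) = (-1 + z)*(z + (5 + z)) = (-1 + z)*(5 + 2*z))
A(y, x) = -5 - 2*y + 2*y² (A(y, x) = -5*y + (-5 + 2*y² + 3*y) = -5 - 2*y + 2*y²)
p(-3, a)/A(O(-5), -11) = -31/(-5 - 2*(-5) + 2*(-5)²) = -31/(-5 + 10 + 2*25) = -31/(-5 + 10 + 50) = -31/55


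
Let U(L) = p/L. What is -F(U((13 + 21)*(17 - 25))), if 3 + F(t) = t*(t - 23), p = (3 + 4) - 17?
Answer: 71103/18496 ≈ 3.8442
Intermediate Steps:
p = -10 (p = 7 - 17 = -10)
U(L) = -10/L
F(t) = -3 + t*(-23 + t) (F(t) = -3 + t*(t - 23) = -3 + t*(-23 + t))
-F(U((13 + 21)*(17 - 25))) = -(-3 + (-10*1/((13 + 21)*(17 - 25)))**2 - (-230)/((13 + 21)*(17 - 25))) = -(-3 + (-10/(34*(-8)))**2 - (-230)/(34*(-8))) = -(-3 + (-10/(-272))**2 - (-230)/(-272)) = -(-3 + (-10*(-1/272))**2 - (-230)*(-1)/272) = -(-3 + (5/136)**2 - 23*5/136) = -(-3 + 25/18496 - 115/136) = -1*(-71103/18496) = 71103/18496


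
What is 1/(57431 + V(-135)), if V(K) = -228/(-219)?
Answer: 73/4192539 ≈ 1.7412e-5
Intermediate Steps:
V(K) = 76/73 (V(K) = -228*(-1/219) = 76/73)
1/(57431 + V(-135)) = 1/(57431 + 76/73) = 1/(4192539/73) = 73/4192539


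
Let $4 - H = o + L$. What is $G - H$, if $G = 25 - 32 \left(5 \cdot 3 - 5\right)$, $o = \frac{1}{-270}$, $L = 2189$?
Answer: $\frac{510299}{270} \approx 1890.0$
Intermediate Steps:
$o = - \frac{1}{270} \approx -0.0037037$
$H = - \frac{589949}{270}$ ($H = 4 - \left(- \frac{1}{270} + 2189\right) = 4 - \frac{591029}{270} = - \frac{589949}{270} \approx -2185.0$)
$G = -295$ ($G = 25 - 32 \left(15 - 5\right) = 25 - 320 = -295$)
$G - H = -295 - - \frac{589949}{270} = -295 + \frac{589949}{270} = \frac{510299}{270}$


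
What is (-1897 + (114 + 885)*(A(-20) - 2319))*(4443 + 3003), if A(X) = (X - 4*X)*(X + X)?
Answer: -35116661388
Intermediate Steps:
A(X) = -6*X**2 (A(X) = (-3*X)*(2*X) = -6*X**2)
(-1897 + (114 + 885)*(A(-20) - 2319))*(4443 + 3003) = (-1897 + (114 + 885)*(-6*(-20)**2 - 2319))*(4443 + 3003) = (-1897 + 999*(-6*400 - 2319))*7446 = (-1897 + 999*(-2400 - 2319))*7446 = (-1897 + 999*(-4719))*7446 = (-1897 - 4714281)*7446 = -4716178*7446 = -35116661388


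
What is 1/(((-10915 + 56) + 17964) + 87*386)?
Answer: 1/40687 ≈ 2.4578e-5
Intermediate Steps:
1/(((-10915 + 56) + 17964) + 87*386) = 1/((-10859 + 17964) + 33582) = 1/(7105 + 33582) = 1/40687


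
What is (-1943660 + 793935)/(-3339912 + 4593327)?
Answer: -229945/250683 ≈ -0.91727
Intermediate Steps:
(-1943660 + 793935)/(-3339912 + 4593327) = -1149725/1253415 = -1149725*1/1253415 = -229945/250683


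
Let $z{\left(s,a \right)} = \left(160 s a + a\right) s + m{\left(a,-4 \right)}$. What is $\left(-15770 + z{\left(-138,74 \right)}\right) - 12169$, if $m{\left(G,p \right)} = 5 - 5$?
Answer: $225442809$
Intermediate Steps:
$m{\left(G,p \right)} = 0$ ($m{\left(G,p \right)} = 5 - 5 = 0$)
$z{\left(s,a \right)} = s \left(a + 160 a s\right)$ ($z{\left(s,a \right)} = \left(160 s a + a\right) s + 0 = \left(160 a s + a\right) s + 0 = \left(a + 160 a s\right) s + 0 = s \left(a + 160 a s\right) + 0 = s \left(a + 160 a s\right)$)
$\left(-15770 + z{\left(-138,74 \right)}\right) - 12169 = \left(-15770 + 74 \left(-138\right) \left(1 + 160 \left(-138\right)\right)\right) - 12169 = \left(-15770 + 74 \left(-138\right) \left(1 - 22080\right)\right) - 12169 = \left(-15770 + 74 \left(-138\right) \left(-22079\right)\right) - 12169 = \left(-15770 + 225470748\right) - 12169 = 225454978 - 12169 = 225442809$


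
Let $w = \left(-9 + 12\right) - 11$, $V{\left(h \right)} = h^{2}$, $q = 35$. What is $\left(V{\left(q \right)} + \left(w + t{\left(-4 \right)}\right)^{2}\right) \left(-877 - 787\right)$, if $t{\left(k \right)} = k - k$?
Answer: $-2144896$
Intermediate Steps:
$t{\left(k \right)} = 0$
$w = -8$ ($w = 3 - 11 = -8$)
$\left(V{\left(q \right)} + \left(w + t{\left(-4 \right)}\right)^{2}\right) \left(-877 - 787\right) = \left(35^{2} + \left(-8 + 0\right)^{2}\right) \left(-877 - 787\right) = \left(1225 + \left(-8\right)^{2}\right) \left(-1664\right) = \left(1225 + 64\right) \left(-1664\right) = 1289 \left(-1664\right) = -2144896$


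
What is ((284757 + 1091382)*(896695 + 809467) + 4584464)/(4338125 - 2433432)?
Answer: 2347920652982/1904693 ≈ 1.2327e+6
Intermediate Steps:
((284757 + 1091382)*(896695 + 809467) + 4584464)/(4338125 - 2433432) = (1376139*1706162 + 4584464)/1904693 = (2347916068518 + 4584464)*(1/1904693) = 2347920652982*(1/1904693) = 2347920652982/1904693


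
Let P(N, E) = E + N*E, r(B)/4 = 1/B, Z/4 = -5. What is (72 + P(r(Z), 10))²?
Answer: 6400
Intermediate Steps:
Z = -20 (Z = 4*(-5) = -20)
r(B) = 4/B
P(N, E) = E + E*N
(72 + P(r(Z), 10))² = (72 + 10*(1 + 4/(-20)))² = (72 + 10*(1 + 4*(-1/20)))² = (72 + 10*(1 - ⅕))² = (72 + 10*(⅘))² = (72 + 8)² = 80² = 6400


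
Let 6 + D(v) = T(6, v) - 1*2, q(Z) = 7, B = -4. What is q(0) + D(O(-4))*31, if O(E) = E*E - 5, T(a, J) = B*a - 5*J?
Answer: -2690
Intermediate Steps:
T(a, J) = -5*J - 4*a (T(a, J) = -4*a - 5*J = -5*J - 4*a)
O(E) = -5 + E² (O(E) = E² - 5 = -5 + E²)
D(v) = -32 - 5*v (D(v) = -6 + ((-5*v - 4*6) - 1*2) = -6 + ((-5*v - 24) - 2) = -6 + ((-24 - 5*v) - 2) = -6 + (-26 - 5*v) = -32 - 5*v)
q(0) + D(O(-4))*31 = 7 + (-32 - 5*(-5 + (-4)²))*31 = 7 + (-32 - 5*(-5 + 16))*31 = 7 + (-32 - 5*11)*31 = 7 + (-32 - 55)*31 = 7 - 87*31 = 7 - 2697 = -2690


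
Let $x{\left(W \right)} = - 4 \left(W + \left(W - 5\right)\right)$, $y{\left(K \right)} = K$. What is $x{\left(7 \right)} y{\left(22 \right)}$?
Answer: $-792$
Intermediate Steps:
$x{\left(W \right)} = 20 - 8 W$ ($x{\left(W \right)} = - 4 \left(W + \left(W - 5\right)\right) = - 4 \left(W + \left(-5 + W\right)\right) = - 4 \left(-5 + 2 W\right) = 20 - 8 W$)
$x{\left(7 \right)} y{\left(22 \right)} = \left(20 - 56\right) 22 = \left(-36\right) 22 = -792$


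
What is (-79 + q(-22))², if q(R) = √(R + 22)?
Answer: 6241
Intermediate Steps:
q(R) = √(22 + R)
(-79 + q(-22))² = (-79 + √(22 - 22))² = (-79 + √0)² = (-79 + 0)² = (-79)² = 6241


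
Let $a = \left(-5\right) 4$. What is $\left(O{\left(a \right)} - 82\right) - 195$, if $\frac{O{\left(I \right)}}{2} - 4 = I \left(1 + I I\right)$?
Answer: $-16309$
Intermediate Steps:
$a = -20$
$O{\left(I \right)} = 8 + 2 I \left(1 + I^{2}\right)$ ($O{\left(I \right)} = 8 + 2 I \left(1 + I I\right) = 8 + 2 I \left(1 + I^{2}\right)$)
$\left(O{\left(a \right)} - 82\right) - 195 = \left(\left(8 + 2 \left(-20\right) + 2 \left(-20\right)^{3}\right) - 82\right) - 195 = \left(\left(8 - 40 + 2 \left(-8000\right)\right) - 82\right) - 195 = \left(\left(8 - 40 - 16000\right) - 82\right) - 195 = \left(-16032 - 82\right) - 195 = -16114 - 195 = -16309$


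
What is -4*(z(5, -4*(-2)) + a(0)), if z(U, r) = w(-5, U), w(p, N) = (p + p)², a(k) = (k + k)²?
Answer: -400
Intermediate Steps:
a(k) = 4*k² (a(k) = (2*k)² = 4*k²)
w(p, N) = 4*p² (w(p, N) = (2*p)² = 4*p²)
z(U, r) = 100 (z(U, r) = 4*(-5)² = 4*25 = 100)
-4*(z(5, -4*(-2)) + a(0)) = -4*(100 + 4*0²) = -4*(100 + 4*0) = -4*(100 + 0) = -4*100 = -400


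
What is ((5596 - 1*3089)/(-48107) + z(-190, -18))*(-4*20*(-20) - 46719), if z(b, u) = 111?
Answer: -240816797030/48107 ≈ -5.0059e+6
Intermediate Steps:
((5596 - 1*3089)/(-48107) + z(-190, -18))*(-4*20*(-20) - 46719) = ((5596 - 1*3089)/(-48107) + 111)*(-4*20*(-20) - 46719) = ((5596 - 3089)*(-1/48107) + 111)*(-80*(-20) - 46719) = (2507*(-1/48107) + 111)*(1600 - 46719) = (-2507/48107 + 111)*(-45119) = (5337370/48107)*(-45119) = -240816797030/48107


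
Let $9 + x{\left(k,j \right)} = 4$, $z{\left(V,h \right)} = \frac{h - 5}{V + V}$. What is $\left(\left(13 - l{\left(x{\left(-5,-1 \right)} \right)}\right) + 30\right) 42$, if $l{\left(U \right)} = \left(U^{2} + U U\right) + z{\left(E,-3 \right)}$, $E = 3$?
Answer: $-238$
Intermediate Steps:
$z{\left(V,h \right)} = \frac{-5 + h}{2 V}$
$x{\left(k,j \right)} = -5$ ($x{\left(k,j \right)} = -9 + 4 = -5$)
$l{\left(U \right)} = - \frac{4}{3} + 2 U^{2}$ ($l{\left(U \right)} = \left(U^{2} + U U\right) + \frac{-5 - 3}{2 \cdot 3} = \left(U^{2} + U^{2}\right) + \frac{1}{2} \cdot \frac{1}{3} \left(-8\right) = 2 U^{2} - \frac{4}{3} = - \frac{4}{3} + 2 U^{2}$)
$\left(\left(13 - l{\left(x{\left(-5,-1 \right)} \right)}\right) + 30\right) 42 = \left(\left(13 - \left(- \frac{4}{3} + 2 \left(-5\right)^{2}\right)\right) + 30\right) 42 = \left(\left(13 - \left(- \frac{4}{3} + 2 \cdot 25\right)\right) + 30\right) 42 = \left(\left(13 - \left(- \frac{4}{3} + 50\right)\right) + 30\right) 42 = \left(\left(13 - \frac{146}{3}\right) + 30\right) 42 = \left(- \frac{107}{3} + 30\right) 42 = \left(- \frac{17}{3}\right) 42 = -238$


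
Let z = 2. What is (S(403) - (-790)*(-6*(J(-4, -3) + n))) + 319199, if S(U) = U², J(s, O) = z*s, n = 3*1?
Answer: 505308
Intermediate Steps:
n = 3
J(s, O) = 2*s
(S(403) - (-790)*(-6*(J(-4, -3) + n))) + 319199 = (403² - (-790)*(-6*(2*(-4) + 3))) + 319199 = (162409 - (-790)*(-6*(-8 + 3))) + 319199 = (162409 - (-790)*(-6*(-5))) + 319199 = (162409 - (-790)*30) + 319199 = (162409 - 790*(-30)) + 319199 = (162409 + 23700) + 319199 = 186109 + 319199 = 505308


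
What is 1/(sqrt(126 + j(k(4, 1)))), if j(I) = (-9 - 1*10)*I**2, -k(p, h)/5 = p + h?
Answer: -I*sqrt(11749)/11749 ≈ -0.0092257*I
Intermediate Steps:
k(p, h) = -5*h - 5*p (k(p, h) = -5*(p + h) = -5*(h + p) = -5*h - 5*p)
j(I) = -19*I**2 (j(I) = (-9 - 10)*I**2 = -19*I**2)
1/(sqrt(126 + j(k(4, 1)))) = 1/(sqrt(126 - 19*(-5*1 - 5*4)**2)) = 1/(sqrt(126 - 19*(-5 - 20)**2)) = 1/(sqrt(126 - 19*(-25)**2)) = 1/(sqrt(126 - 19*625)) = 1/(sqrt(126 - 11875)) = 1/(sqrt(-11749)) = 1/(I*sqrt(11749)) = -I*sqrt(11749)/11749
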